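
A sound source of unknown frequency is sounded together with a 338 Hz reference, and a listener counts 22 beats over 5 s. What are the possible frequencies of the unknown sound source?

Beat frequency = 22/5 = 4.4 Hz.
|f − 338| = 4.4, so f = 338 ± 4.4.

333.6 Hz or 342.4 Hz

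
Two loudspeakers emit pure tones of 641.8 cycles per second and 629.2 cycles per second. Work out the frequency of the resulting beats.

12.6 Hz

f_beat = |f₁ − f₂|.
|641.8 − 629.2| = 12.6 Hz.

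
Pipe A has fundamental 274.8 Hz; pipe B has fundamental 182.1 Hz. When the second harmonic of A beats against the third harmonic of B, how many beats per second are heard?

3.3 Hz

Second harmonic of the first: 2·274.8 = 549.6 Hz.
Third harmonic of the second: 3·182.1 = 546.3 Hz.
f_beat = |549.6 − 546.3| = 3.3 Hz.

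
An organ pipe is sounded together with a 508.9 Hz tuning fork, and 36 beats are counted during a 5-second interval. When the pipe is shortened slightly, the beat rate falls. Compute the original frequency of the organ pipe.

Beat frequency = 36/5 = 7.2 Hz.
|f − 508.9| = 7.2, so the organ pipe was at either 501.7 Hz or 516.1 Hz.
A shorter pipe has a higher fundamental; the adjustment raises the organ pipe's frequency.
The beat rate fell, so the adjustment moved the organ pipe toward 508.9 Hz — it must have started below the reference.

501.7 Hz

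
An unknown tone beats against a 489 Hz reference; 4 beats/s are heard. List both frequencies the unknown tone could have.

|f − 489| = 4, so f = 489 ± 4.

485 Hz or 493 Hz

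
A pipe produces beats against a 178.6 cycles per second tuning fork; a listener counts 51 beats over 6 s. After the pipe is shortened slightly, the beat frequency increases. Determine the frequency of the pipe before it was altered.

187.1 Hz

Beat frequency = 51/6 = 8.5 Hz.
|f − 178.6| = 8.5, so the pipe was at either 170.1 Hz or 187.1 Hz.
A shorter pipe has a higher fundamental; the adjustment raises the pipe's frequency.
The beat rate rose, so the adjustment moved the pipe further from 178.6 Hz — it was already above the reference.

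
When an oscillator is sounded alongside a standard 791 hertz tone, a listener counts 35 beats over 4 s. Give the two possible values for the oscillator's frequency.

782.25 Hz or 799.75 Hz

Beat frequency = 35/4 = 8.75 Hz.
|f − 791| = 8.75, so f = 791 ± 8.75.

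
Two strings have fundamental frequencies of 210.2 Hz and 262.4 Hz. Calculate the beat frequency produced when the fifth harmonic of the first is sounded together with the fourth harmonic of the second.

Fifth harmonic of the first: 5·210.2 = 1051.0 Hz.
Fourth harmonic of the second: 4·262.4 = 1049.6 Hz.
f_beat = |1051.0 − 1049.6| = 1.4 Hz.

1.4 Hz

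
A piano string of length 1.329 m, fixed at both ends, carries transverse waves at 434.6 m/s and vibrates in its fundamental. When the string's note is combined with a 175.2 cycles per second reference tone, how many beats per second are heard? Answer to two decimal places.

11.69 Hz

For a string fixed at both ends, f_n = n·v/(2L) = 1·434.6/(2·1.329) = 163.5064 Hz.
f_beat = |163.5064 − 175.2| = 11.69 Hz.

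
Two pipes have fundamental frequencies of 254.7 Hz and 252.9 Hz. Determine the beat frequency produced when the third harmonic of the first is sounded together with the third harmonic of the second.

5.4 Hz

Third harmonic of the first: 3·254.7 = 764.1 Hz.
Third harmonic of the second: 3·252.9 = 758.7 Hz.
f_beat = |764.1 − 758.7| = 5.4 Hz.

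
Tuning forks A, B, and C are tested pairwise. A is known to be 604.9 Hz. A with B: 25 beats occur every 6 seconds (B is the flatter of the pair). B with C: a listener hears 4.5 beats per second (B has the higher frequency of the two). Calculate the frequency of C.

A–B: Beat frequency = 25/6 = 4.1667 Hz.
B is below A, so f_B = 604.9 − 4.1667 = 600.7333 Hz.
C is below B, so f_C = 600.7333 − 4.5 = 596.2333 Hz.

596.2333 Hz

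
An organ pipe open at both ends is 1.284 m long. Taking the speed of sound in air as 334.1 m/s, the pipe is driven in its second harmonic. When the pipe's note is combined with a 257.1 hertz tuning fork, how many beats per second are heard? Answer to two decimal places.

3.10 Hz

Open pipe: f_n = n·v/(2L) = 2·334.1/(2·1.284) = 260.2025 Hz.
f_beat = |260.2025 − 257.1| = 3.10 Hz.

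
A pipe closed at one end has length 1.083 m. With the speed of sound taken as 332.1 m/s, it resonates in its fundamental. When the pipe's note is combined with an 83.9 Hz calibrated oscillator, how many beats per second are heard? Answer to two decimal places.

7.24 Hz

Closed pipe (odd harmonics): f_n = n·v/(4L) = 1·332.1/(4·1.083) = 76.6620 Hz.
f_beat = |76.6620 − 83.9| = 7.24 Hz.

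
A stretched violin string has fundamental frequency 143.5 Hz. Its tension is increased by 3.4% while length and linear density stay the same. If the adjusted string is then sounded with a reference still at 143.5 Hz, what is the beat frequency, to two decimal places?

For a string, f ∝ √T, so the new frequency is 143.5·√1.034 = 145.9191 Hz.
f_beat = |145.9191 − 143.5| = 2.42 Hz.

2.42 Hz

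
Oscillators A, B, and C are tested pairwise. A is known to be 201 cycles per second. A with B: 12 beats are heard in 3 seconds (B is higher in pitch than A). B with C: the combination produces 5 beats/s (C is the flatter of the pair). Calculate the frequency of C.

A–B: Beat frequency = 12/3 = 4 Hz.
B is above A, so f_B = 201 + 4 = 205 Hz.
C is below B, so f_C = 205 − 5 = 200 Hz.

200 Hz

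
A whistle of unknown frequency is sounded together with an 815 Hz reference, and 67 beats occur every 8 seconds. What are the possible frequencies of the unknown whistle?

806.625 Hz or 823.375 Hz

Beat frequency = 67/8 = 8.375 Hz.
|f − 815| = 8.375, so f = 815 ± 8.375.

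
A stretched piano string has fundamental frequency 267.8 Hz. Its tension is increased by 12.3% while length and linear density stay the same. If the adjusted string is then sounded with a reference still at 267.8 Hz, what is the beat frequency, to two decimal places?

For a string, f ∝ √T, so the new frequency is 267.8·√1.123 = 283.7922 Hz.
f_beat = |283.7922 − 267.8| = 15.99 Hz.

15.99 Hz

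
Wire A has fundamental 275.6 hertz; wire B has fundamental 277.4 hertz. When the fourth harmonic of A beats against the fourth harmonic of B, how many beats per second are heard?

Fourth harmonic of the first: 4·275.6 = 1102.4 Hz.
Fourth harmonic of the second: 4·277.4 = 1109.6 Hz.
f_beat = |1102.4 − 1109.6| = 7.2 Hz.

7.2 Hz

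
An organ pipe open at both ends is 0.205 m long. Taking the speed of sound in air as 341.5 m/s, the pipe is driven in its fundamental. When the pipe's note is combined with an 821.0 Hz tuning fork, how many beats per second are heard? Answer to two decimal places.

Open pipe: f_n = n·v/(2L) = 1·341.5/(2·0.205) = 832.9268 Hz.
f_beat = |832.9268 − 821.0| = 11.93 Hz.

11.93 Hz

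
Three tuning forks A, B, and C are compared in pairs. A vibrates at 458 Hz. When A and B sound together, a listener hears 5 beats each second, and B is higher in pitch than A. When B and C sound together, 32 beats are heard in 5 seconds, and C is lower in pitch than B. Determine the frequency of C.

B is above A, so f_B = 458 + 5 = 463 Hz.
B–C: Beat frequency = 32/5 = 6.4 Hz.
C is below B, so f_C = 463 − 6.4 = 456.6 Hz.

456.6 Hz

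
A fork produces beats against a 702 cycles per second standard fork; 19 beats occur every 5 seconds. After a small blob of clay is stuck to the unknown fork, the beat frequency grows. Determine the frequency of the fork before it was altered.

Beat frequency = 19/5 = 3.8 Hz.
|f − 702| = 3.8, so the fork was at either 698.2 Hz or 705.8 Hz.
Adding mass to a fork lowers its frequency; the adjustment lowers the fork's frequency.
The beat rate rose, so the adjustment moved the fork further from 702 Hz — it was already below the reference.

698.2 Hz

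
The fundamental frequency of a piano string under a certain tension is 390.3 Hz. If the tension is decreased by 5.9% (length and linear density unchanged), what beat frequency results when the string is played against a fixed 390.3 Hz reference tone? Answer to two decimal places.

11.69 Hz

For a string, f ∝ √T, so the new frequency is 390.3·√0.941 = 378.6111 Hz.
f_beat = |378.6111 − 390.3| = 11.69 Hz.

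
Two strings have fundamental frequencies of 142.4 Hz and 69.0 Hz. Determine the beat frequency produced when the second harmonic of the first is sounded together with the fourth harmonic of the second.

8.8 Hz

Second harmonic of the first: 2·142.4 = 284.8 Hz.
Fourth harmonic of the second: 4·69.0 = 276.0 Hz.
f_beat = |284.8 − 276.0| = 8.8 Hz.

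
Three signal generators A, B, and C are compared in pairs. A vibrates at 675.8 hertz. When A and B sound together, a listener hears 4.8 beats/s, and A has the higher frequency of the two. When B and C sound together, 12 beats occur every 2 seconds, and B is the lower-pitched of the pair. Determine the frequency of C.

B is below A, so f_B = 675.8 − 4.8 = 671 Hz.
B–C: Beat frequency = 12/2 = 6 Hz.
C is above B, so f_C = 671 + 6 = 677 Hz.

677 Hz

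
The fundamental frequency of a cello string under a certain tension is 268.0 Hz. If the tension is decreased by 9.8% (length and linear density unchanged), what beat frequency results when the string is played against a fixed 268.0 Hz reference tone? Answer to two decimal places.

For a string, f ∝ √T, so the new frequency is 268.0·√0.902 = 254.5295 Hz.
f_beat = |254.5295 − 268.0| = 13.47 Hz.

13.47 Hz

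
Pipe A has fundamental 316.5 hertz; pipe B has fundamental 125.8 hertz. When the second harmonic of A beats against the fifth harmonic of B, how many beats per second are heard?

Second harmonic of the first: 2·316.5 = 633.0 Hz.
Fifth harmonic of the second: 5·125.8 = 629.0 Hz.
f_beat = |633.0 − 629.0| = 4.0 Hz.

4.0 Hz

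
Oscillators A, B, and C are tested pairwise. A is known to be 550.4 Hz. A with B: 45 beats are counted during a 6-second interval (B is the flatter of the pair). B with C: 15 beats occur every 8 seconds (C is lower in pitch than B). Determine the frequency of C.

A–B: Beat frequency = 45/6 = 7.5 Hz.
B is below A, so f_B = 550.4 − 7.5 = 542.9 Hz.
B–C: Beat frequency = 15/8 = 1.875 Hz.
C is below B, so f_C = 542.9 − 1.875 = 541.025 Hz.

541.025 Hz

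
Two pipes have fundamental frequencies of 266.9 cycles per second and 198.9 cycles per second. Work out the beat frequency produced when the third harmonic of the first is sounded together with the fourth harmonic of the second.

Third harmonic of the first: 3·266.9 = 800.7 Hz.
Fourth harmonic of the second: 4·198.9 = 795.6 Hz.
f_beat = |800.7 − 795.6| = 5.1 Hz.

5.1 Hz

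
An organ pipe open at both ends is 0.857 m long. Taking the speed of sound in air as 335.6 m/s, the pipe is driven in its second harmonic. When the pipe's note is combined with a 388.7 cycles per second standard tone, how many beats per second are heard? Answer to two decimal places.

2.90 Hz

Open pipe: f_n = n·v/(2L) = 2·335.6/(2·0.857) = 391.5986 Hz.
f_beat = |391.5986 − 388.7| = 2.90 Hz.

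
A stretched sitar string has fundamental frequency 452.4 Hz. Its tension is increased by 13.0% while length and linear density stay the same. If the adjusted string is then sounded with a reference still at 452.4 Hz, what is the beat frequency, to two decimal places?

For a string, f ∝ √T, so the new frequency is 452.4·√1.130 = 480.9078 Hz.
f_beat = |480.9078 − 452.4| = 28.51 Hz.

28.51 Hz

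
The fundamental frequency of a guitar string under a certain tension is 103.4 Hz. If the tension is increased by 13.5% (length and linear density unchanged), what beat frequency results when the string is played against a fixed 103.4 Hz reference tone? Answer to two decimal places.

6.76 Hz

For a string, f ∝ √T, so the new frequency is 103.4·√1.135 = 110.1586 Hz.
f_beat = |110.1586 − 103.4| = 6.76 Hz.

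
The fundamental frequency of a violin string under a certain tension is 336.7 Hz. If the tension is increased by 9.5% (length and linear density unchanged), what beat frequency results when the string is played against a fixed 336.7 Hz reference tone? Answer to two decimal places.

15.63 Hz

For a string, f ∝ √T, so the new frequency is 336.7·√1.095 = 352.3304 Hz.
f_beat = |352.3304 − 336.7| = 15.63 Hz.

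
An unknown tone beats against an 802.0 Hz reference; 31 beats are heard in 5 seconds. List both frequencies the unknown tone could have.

795.8 Hz or 808.2 Hz

Beat frequency = 31/5 = 6.2 Hz.
|f − 802.0| = 6.2, so f = 802.0 ± 6.2.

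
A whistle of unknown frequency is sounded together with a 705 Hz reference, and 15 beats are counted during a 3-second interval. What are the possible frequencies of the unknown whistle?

Beat frequency = 15/3 = 5 Hz.
|f − 705| = 5, so f = 705 ± 5.

700 Hz or 710 Hz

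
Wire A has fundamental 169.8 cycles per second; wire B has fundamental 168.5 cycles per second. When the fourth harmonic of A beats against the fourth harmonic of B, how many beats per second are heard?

5.2 Hz

Fourth harmonic of the first: 4·169.8 = 679.2 Hz.
Fourth harmonic of the second: 4·168.5 = 674.0 Hz.
f_beat = |679.2 − 674.0| = 5.2 Hz.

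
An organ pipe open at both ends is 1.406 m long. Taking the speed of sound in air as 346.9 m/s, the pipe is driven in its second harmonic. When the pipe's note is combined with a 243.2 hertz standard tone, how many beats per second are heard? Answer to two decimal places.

Open pipe: f_n = n·v/(2L) = 2·346.9/(2·1.406) = 246.7283 Hz.
f_beat = |246.7283 − 243.2| = 3.53 Hz.

3.53 Hz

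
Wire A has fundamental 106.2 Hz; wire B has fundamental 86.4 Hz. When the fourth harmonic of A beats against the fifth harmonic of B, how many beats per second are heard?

7.2 Hz

Fourth harmonic of the first: 4·106.2 = 424.8 Hz.
Fifth harmonic of the second: 5·86.4 = 432.0 Hz.
f_beat = |424.8 − 432.0| = 7.2 Hz.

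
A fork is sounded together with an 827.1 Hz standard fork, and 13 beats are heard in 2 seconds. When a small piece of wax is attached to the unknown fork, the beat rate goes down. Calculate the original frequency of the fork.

Beat frequency = 13/2 = 6.5 Hz.
|f − 827.1| = 6.5, so the fork was at either 820.6 Hz or 833.6 Hz.
Loading a fork with wax lowers its frequency; the adjustment lowers the fork's frequency.
The beat rate fell, so the adjustment moved the fork toward 827.1 Hz — it must have started above the reference.

833.6 Hz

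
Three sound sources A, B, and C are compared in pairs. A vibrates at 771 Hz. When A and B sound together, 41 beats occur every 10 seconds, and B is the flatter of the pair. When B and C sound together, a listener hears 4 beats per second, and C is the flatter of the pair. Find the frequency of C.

A–B: Beat frequency = 41/10 = 4.1 Hz.
B is below A, so f_B = 771 − 4.1 = 766.9 Hz.
C is below B, so f_C = 766.9 − 4 = 762.9 Hz.

762.9 Hz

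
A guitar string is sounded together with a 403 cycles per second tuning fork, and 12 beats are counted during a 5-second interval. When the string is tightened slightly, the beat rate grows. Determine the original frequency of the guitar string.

Beat frequency = 12/5 = 2.4 Hz.
|f − 403| = 2.4, so the guitar string was at either 400.6 Hz or 405.4 Hz.
Increasing tension raises a string's frequency; the adjustment raises the guitar string's frequency.
The beat rate rose, so the adjustment moved the guitar string further from 403 Hz — it was already above the reference.

405.4 Hz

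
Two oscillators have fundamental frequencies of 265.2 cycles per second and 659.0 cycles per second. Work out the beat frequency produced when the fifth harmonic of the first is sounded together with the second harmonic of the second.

8.0 Hz

Fifth harmonic of the first: 5·265.2 = 1326.0 Hz.
Second harmonic of the second: 2·659.0 = 1318.0 Hz.
f_beat = |1326.0 − 1318.0| = 8.0 Hz.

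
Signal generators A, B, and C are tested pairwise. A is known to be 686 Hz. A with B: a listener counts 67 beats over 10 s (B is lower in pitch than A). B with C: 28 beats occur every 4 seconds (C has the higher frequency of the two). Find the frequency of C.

686.3 Hz

A–B: Beat frequency = 67/10 = 6.7 Hz.
B is below A, so f_B = 686 − 6.7 = 679.3 Hz.
B–C: Beat frequency = 28/4 = 7 Hz.
C is above B, so f_C = 679.3 + 7 = 686.3 Hz.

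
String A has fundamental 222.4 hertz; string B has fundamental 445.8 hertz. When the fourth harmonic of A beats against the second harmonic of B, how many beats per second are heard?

2.0 Hz

Fourth harmonic of the first: 4·222.4 = 889.6 Hz.
Second harmonic of the second: 2·445.8 = 891.6 Hz.
f_beat = |889.6 − 891.6| = 2.0 Hz.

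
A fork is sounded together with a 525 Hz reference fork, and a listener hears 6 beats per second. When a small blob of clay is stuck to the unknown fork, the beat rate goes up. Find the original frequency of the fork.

|f − 525| = 6, so the fork was at either 519 Hz or 531 Hz.
Adding mass to a fork lowers its frequency; the adjustment lowers the fork's frequency.
The beat rate rose, so the adjustment moved the fork further from 525 Hz — it was already below the reference.

519 Hz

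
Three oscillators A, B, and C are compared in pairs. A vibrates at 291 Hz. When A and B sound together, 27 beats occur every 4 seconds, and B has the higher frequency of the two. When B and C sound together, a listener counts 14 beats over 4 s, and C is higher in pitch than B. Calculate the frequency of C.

A–B: Beat frequency = 27/4 = 6.75 Hz.
B is above A, so f_B = 291 + 6.75 = 297.75 Hz.
B–C: Beat frequency = 14/4 = 3.5 Hz.
C is above B, so f_C = 297.75 + 3.5 = 301.25 Hz.

301.25 Hz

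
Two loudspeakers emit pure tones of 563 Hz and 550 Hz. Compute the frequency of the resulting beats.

13 Hz

The beat frequency equals the magnitude of the frequency difference.
|563 − 550| = 13 Hz.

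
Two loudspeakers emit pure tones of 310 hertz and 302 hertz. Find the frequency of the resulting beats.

8 Hz

The beat frequency equals the magnitude of the frequency difference.
|310 − 302| = 8 Hz.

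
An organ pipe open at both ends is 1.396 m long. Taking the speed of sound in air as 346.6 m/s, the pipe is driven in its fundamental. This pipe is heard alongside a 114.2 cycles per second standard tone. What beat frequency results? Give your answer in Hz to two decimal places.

9.94 Hz

Open pipe: f_n = n·v/(2L) = 1·346.6/(2·1.396) = 124.1404 Hz.
f_beat = |124.1404 − 114.2| = 9.94 Hz.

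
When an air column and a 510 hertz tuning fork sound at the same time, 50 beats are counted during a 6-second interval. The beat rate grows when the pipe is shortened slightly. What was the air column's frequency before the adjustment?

518.3333 Hz

Beat frequency = 50/6 = 8.3333 Hz.
|f − 510| = 8.3333, so the air column was at either 501.6667 Hz or 518.3333 Hz.
A shorter pipe has a higher fundamental; the adjustment raises the air column's frequency.
The beat rate rose, so the adjustment moved the air column further from 510 Hz — it was already above the reference.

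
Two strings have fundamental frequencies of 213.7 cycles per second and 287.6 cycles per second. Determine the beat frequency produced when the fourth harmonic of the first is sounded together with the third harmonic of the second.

8.0 Hz

Fourth harmonic of the first: 4·213.7 = 854.8 Hz.
Third harmonic of the second: 3·287.6 = 862.8 Hz.
f_beat = |854.8 − 862.8| = 8.0 Hz.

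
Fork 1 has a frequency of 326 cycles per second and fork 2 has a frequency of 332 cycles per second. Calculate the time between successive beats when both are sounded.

0.167 s

f_beat = |326 − 332| = 6 Hz.
Beat period T = 1 / f_beat = 1 / 6 s.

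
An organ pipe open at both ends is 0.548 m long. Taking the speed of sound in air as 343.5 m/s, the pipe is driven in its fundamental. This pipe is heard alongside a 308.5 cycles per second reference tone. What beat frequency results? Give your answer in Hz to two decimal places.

4.91 Hz

Open pipe: f_n = n·v/(2L) = 1·343.5/(2·0.548) = 313.4124 Hz.
f_beat = |313.4124 − 308.5| = 4.91 Hz.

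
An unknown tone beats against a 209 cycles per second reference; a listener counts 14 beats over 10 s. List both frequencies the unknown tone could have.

Beat frequency = 14/10 = 1.4 Hz.
|f − 209| = 1.4, so f = 209 ± 1.4.

207.6 Hz or 210.4 Hz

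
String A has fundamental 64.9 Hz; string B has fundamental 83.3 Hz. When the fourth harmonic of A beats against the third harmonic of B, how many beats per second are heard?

Fourth harmonic of the first: 4·64.9 = 259.6 Hz.
Third harmonic of the second: 3·83.3 = 249.9 Hz.
f_beat = |259.6 − 249.9| = 9.7 Hz.

9.7 Hz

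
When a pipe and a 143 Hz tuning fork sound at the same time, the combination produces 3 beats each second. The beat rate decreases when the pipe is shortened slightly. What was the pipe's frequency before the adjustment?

140 Hz

|f − 143| = 3, so the pipe was at either 140 Hz or 146 Hz.
A shorter pipe has a higher fundamental; the adjustment raises the pipe's frequency.
The beat rate fell, so the adjustment moved the pipe toward 143 Hz — it must have started below the reference.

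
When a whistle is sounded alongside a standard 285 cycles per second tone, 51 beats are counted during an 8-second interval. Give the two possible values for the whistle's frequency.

278.625 Hz or 291.375 Hz

Beat frequency = 51/8 = 6.375 Hz.
|f − 285| = 6.375, so f = 285 ± 6.375.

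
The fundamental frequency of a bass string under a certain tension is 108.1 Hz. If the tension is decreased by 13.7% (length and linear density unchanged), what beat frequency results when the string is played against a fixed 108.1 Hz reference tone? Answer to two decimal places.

For a string, f ∝ √T, so the new frequency is 108.1·√0.863 = 100.4225 Hz.
f_beat = |100.4225 − 108.1| = 7.68 Hz.

7.68 Hz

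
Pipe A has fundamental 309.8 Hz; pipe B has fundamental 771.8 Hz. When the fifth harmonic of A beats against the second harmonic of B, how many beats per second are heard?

Fifth harmonic of the first: 5·309.8 = 1549.0 Hz.
Second harmonic of the second: 2·771.8 = 1543.6 Hz.
f_beat = |1549.0 − 1543.6| = 5.4 Hz.

5.4 Hz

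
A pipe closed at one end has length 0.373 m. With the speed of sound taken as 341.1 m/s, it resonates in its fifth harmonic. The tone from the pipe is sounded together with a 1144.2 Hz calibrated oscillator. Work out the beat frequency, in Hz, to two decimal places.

Closed pipe (odd harmonics): f_n = n·v/(4L) = 5·341.1/(4·0.373) = 1143.0965 Hz.
f_beat = |1143.0965 − 1144.2| = 1.10 Hz.

1.10 Hz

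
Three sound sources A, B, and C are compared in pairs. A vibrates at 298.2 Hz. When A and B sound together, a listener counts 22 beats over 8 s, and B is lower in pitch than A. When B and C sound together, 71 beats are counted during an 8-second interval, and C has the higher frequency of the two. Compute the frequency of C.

A–B: Beat frequency = 22/8 = 2.75 Hz.
B is below A, so f_B = 298.2 − 2.75 = 295.45 Hz.
B–C: Beat frequency = 71/8 = 8.875 Hz.
C is above B, so f_C = 295.45 + 8.875 = 304.325 Hz.

304.325 Hz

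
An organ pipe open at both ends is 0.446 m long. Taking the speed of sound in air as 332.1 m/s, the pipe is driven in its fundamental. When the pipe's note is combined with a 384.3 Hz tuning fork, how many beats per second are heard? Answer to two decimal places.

11.99 Hz

Open pipe: f_n = n·v/(2L) = 1·332.1/(2·0.446) = 372.3094 Hz.
f_beat = |372.3094 − 384.3| = 11.99 Hz.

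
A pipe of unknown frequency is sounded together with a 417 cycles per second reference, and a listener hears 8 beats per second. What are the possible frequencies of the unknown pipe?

409 Hz or 425 Hz

|f − 417| = 8, so f = 417 ± 8.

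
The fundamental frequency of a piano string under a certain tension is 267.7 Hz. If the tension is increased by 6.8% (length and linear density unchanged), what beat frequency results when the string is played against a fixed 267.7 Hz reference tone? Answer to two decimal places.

8.95 Hz

For a string, f ∝ √T, so the new frequency is 267.7·√1.068 = 276.6521 Hz.
f_beat = |276.6521 − 267.7| = 8.95 Hz.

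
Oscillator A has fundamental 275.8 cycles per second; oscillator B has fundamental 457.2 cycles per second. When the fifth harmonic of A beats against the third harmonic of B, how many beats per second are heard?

7.4 Hz

Fifth harmonic of the first: 5·275.8 = 1379.0 Hz.
Third harmonic of the second: 3·457.2 = 1371.6 Hz.
f_beat = |1379.0 − 1371.6| = 7.4 Hz.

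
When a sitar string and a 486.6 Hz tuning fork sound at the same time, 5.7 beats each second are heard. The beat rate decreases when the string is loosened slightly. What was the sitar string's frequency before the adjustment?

|f − 486.6| = 5.7, so the sitar string was at either 480.9 Hz or 492.3 Hz.
Reducing tension lowers a string's frequency; the adjustment lowers the sitar string's frequency.
The beat rate fell, so the adjustment moved the sitar string toward 486.6 Hz — it must have started above the reference.

492.3 Hz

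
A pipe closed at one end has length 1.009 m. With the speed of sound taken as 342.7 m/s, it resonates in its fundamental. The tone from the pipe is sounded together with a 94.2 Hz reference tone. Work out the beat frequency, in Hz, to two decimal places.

9.29 Hz

Closed pipe (odd harmonics): f_n = n·v/(4L) = 1·342.7/(4·1.009) = 84.9108 Hz.
f_beat = |84.9108 − 94.2| = 9.29 Hz.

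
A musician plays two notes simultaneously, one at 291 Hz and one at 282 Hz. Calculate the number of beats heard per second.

9 Hz

Beats arise from superposition of two nearby frequencies; the beat rate is |f₁ − f₂|.
|291 − 282| = 9 Hz.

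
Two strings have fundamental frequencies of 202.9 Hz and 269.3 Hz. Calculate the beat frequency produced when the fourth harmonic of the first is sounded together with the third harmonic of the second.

3.7 Hz

Fourth harmonic of the first: 4·202.9 = 811.6 Hz.
Third harmonic of the second: 3·269.3 = 807.9 Hz.
f_beat = |811.6 − 807.9| = 3.7 Hz.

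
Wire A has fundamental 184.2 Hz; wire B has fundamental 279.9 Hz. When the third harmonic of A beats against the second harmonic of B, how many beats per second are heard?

Third harmonic of the first: 3·184.2 = 552.6 Hz.
Second harmonic of the second: 2·279.9 = 559.8 Hz.
f_beat = |552.6 − 559.8| = 7.2 Hz.

7.2 Hz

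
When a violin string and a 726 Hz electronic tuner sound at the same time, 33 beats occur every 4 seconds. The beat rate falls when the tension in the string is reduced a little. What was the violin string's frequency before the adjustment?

Beat frequency = 33/4 = 8.25 Hz.
|f − 726| = 8.25, so the violin string was at either 717.75 Hz or 734.25 Hz.
Lower tension means lower frequency; the adjustment lowers the violin string's frequency.
The beat rate fell, so the adjustment moved the violin string toward 726 Hz — it must have started above the reference.

734.25 Hz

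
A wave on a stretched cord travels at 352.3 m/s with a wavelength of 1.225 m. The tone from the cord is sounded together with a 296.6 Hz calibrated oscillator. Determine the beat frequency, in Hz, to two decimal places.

Source frequency f = v/λ = 352.3/1.225 = 287.5918 Hz.
f_beat = |287.5918 − 296.6| = 9.01 Hz.

9.01 Hz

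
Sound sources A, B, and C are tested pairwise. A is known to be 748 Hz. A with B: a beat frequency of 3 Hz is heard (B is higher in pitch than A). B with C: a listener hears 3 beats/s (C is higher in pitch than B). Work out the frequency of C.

754 Hz

B is above A, so f_B = 748 + 3 = 751 Hz.
C is above B, so f_C = 751 + 3 = 754 Hz.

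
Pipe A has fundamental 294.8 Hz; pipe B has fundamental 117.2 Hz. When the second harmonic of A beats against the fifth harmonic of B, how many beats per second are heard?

Second harmonic of the first: 2·294.8 = 589.6 Hz.
Fifth harmonic of the second: 5·117.2 = 586.0 Hz.
f_beat = |589.6 − 586.0| = 3.6 Hz.

3.6 Hz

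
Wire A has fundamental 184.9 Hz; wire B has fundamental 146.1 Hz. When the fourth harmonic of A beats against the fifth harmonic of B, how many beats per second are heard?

9.1 Hz

Fourth harmonic of the first: 4·184.9 = 739.6 Hz.
Fifth harmonic of the second: 5·146.1 = 730.5 Hz.
f_beat = |739.6 − 730.5| = 9.1 Hz.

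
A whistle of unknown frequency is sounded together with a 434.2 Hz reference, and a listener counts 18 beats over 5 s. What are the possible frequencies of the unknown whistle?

430.6 Hz or 437.8 Hz

Beat frequency = 18/5 = 3.6 Hz.
|f − 434.2| = 3.6, so f = 434.2 ± 3.6.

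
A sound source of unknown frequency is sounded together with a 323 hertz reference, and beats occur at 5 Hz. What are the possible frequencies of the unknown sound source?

318 Hz or 328 Hz

|f − 323| = 5, so f = 323 ± 5.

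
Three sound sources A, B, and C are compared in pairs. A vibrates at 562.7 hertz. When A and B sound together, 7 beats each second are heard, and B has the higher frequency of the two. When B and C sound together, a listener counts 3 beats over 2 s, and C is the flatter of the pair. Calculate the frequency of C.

568.2 Hz

B is above A, so f_B = 562.7 + 7 = 569.7 Hz.
B–C: Beat frequency = 3/2 = 1.5 Hz.
C is below B, so f_C = 569.7 − 1.5 = 568.2 Hz.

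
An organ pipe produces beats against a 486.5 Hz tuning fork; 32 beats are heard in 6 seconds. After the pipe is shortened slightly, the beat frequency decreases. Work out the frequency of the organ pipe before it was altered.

481.1667 Hz

Beat frequency = 32/6 = 5.3333 Hz.
|f − 486.5| = 5.3333, so the organ pipe was at either 481.1667 Hz or 491.8333 Hz.
A shorter pipe has a higher fundamental; the adjustment raises the organ pipe's frequency.
The beat rate fell, so the adjustment moved the organ pipe toward 486.5 Hz — it must have started below the reference.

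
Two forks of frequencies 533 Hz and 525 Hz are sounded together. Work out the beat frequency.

8 Hz

Beats arise from superposition of two nearby frequencies; the beat rate is |f₁ − f₂|.
|533 − 525| = 8 Hz.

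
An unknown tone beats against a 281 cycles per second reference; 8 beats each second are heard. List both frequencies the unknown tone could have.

273 Hz or 289 Hz

|f − 281| = 8, so f = 281 ± 8.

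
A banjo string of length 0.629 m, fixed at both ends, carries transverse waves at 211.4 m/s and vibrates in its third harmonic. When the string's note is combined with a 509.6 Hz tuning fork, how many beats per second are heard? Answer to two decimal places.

For a string fixed at both ends, f_n = n·v/(2L) = 3·211.4/(2·0.629) = 504.1335 Hz.
f_beat = |504.1335 − 509.6| = 5.47 Hz.

5.47 Hz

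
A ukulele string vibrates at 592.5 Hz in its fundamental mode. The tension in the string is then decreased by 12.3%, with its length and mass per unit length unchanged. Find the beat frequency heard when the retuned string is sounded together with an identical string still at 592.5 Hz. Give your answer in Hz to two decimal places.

For a string, f ∝ √T, so the new frequency is 592.5·√0.877 = 554.8660 Hz.
f_beat = |554.8660 − 592.5| = 37.63 Hz.

37.63 Hz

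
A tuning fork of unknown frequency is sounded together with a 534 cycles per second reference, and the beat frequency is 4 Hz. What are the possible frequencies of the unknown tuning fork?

|f − 534| = 4, so f = 534 ± 4.

530 Hz or 538 Hz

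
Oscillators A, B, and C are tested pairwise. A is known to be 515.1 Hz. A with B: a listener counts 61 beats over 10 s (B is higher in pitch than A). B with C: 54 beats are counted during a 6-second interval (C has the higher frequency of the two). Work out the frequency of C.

A–B: Beat frequency = 61/10 = 6.1 Hz.
B is above A, so f_B = 515.1 + 6.1 = 521.2 Hz.
B–C: Beat frequency = 54/6 = 9 Hz.
C is above B, so f_C = 521.2 + 9 = 530.2 Hz.

530.2 Hz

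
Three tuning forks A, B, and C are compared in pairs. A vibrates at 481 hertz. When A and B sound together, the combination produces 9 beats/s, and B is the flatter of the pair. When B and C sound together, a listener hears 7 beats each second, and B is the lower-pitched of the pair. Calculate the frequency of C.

B is below A, so f_B = 481 − 9 = 472 Hz.
C is above B, so f_C = 472 + 7 = 479 Hz.

479 Hz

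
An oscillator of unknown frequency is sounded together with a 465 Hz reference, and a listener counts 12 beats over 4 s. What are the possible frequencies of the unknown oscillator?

Beat frequency = 12/4 = 3 Hz.
|f − 465| = 3, so f = 465 ± 3.

462 Hz or 468 Hz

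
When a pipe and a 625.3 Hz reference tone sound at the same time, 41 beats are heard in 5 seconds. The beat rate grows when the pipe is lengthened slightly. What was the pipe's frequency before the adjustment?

617.1 Hz

Beat frequency = 41/5 = 8.2 Hz.
|f − 625.3| = 8.2, so the pipe was at either 617.1 Hz or 633.5 Hz.
A longer pipe has a lower fundamental; the adjustment lowers the pipe's frequency.
The beat rate rose, so the adjustment moved the pipe further from 625.3 Hz — it was already below the reference.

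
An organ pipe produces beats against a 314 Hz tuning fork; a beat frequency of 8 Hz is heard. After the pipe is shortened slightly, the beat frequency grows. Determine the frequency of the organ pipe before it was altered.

|f − 314| = 8, so the organ pipe was at either 306 Hz or 322 Hz.
A shorter pipe has a higher fundamental; the adjustment raises the organ pipe's frequency.
The beat rate rose, so the adjustment moved the organ pipe further from 314 Hz — it was already above the reference.

322 Hz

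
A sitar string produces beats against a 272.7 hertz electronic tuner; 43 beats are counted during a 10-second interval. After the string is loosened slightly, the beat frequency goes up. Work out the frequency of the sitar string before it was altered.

Beat frequency = 43/10 = 4.3 Hz.
|f − 272.7| = 4.3, so the sitar string was at either 268.4 Hz or 277 Hz.
Reducing tension lowers a string's frequency; the adjustment lowers the sitar string's frequency.
The beat rate rose, so the adjustment moved the sitar string further from 272.7 Hz — it was already below the reference.

268.4 Hz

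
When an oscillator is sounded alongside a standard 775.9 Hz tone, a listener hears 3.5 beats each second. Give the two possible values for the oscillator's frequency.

772.4 Hz or 779.4 Hz

|f − 775.9| = 3.5, so f = 775.9 ± 3.5.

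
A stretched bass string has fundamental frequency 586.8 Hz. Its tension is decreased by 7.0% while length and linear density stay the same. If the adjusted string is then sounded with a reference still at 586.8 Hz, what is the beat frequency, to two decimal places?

For a string, f ∝ √T, so the new frequency is 586.8·√0.930 = 565.8894 Hz.
f_beat = |565.8894 − 586.8| = 20.91 Hz.

20.91 Hz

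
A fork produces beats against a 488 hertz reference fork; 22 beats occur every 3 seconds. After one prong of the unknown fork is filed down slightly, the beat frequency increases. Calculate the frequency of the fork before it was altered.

495.3333 Hz

Beat frequency = 22/3 = 7.3333 Hz.
|f − 488| = 7.3333, so the fork was at either 480.6667 Hz or 495.3333 Hz.
Filing a prong removes mass and raises the fork's frequency; the adjustment raises the fork's frequency.
The beat rate rose, so the adjustment moved the fork further from 488 Hz — it was already above the reference.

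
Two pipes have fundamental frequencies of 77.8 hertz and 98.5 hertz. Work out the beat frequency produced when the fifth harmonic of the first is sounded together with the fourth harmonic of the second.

5.0 Hz

Fifth harmonic of the first: 5·77.8 = 389.0 Hz.
Fourth harmonic of the second: 4·98.5 = 394.0 Hz.
f_beat = |389.0 − 394.0| = 5.0 Hz.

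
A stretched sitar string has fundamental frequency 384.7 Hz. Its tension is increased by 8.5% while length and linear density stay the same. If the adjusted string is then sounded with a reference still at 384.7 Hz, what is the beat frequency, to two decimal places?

For a string, f ∝ √T, so the new frequency is 384.7·√1.085 = 400.7163 Hz.
f_beat = |400.7163 − 384.7| = 16.02 Hz.

16.02 Hz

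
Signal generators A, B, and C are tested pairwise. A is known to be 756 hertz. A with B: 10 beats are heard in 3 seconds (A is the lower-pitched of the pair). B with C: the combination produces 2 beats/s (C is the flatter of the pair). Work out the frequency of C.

757.3333 Hz

A–B: Beat frequency = 10/3 = 3.3333 Hz.
B is above A, so f_B = 756 + 3.3333 = 759.3333 Hz.
C is below B, so f_C = 759.3333 − 2 = 757.3333 Hz.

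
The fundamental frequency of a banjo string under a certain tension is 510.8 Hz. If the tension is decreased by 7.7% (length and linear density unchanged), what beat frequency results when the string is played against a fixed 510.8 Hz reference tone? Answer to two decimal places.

For a string, f ∝ √T, so the new frequency is 510.8·√0.923 = 490.7403 Hz.
f_beat = |490.7403 − 510.8| = 20.06 Hz.

20.06 Hz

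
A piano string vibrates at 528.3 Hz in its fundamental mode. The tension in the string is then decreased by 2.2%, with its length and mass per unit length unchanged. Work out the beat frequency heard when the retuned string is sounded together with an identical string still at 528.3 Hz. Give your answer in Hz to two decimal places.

For a string, f ∝ √T, so the new frequency is 528.3·√0.978 = 522.4564 Hz.
f_beat = |522.4564 − 528.3| = 5.84 Hz.

5.84 Hz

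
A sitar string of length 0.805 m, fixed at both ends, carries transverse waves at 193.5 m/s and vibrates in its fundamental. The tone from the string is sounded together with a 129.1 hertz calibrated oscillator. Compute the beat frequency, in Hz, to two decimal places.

For a string fixed at both ends, f_n = n·v/(2L) = 1·193.5/(2·0.805) = 120.1863 Hz.
f_beat = |120.1863 − 129.1| = 8.91 Hz.

8.91 Hz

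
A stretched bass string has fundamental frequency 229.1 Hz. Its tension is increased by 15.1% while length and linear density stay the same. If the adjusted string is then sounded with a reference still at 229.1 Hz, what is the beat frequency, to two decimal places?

For a string, f ∝ √T, so the new frequency is 229.1·√1.151 = 245.7892 Hz.
f_beat = |245.7892 − 229.1| = 16.69 Hz.

16.69 Hz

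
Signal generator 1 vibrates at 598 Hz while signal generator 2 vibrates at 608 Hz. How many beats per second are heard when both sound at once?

f_beat = |f₁ − f₂|.
|598 − 608| = 10 Hz.

10 Hz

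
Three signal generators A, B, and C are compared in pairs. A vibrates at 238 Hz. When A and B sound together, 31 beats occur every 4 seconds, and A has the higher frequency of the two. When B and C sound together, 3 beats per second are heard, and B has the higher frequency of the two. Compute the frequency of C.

227.25 Hz

A–B: Beat frequency = 31/4 = 7.75 Hz.
B is below A, so f_B = 238 − 7.75 = 230.25 Hz.
C is below B, so f_C = 230.25 − 3 = 227.25 Hz.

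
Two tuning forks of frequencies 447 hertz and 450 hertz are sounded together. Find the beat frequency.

3 Hz

Beats arise from superposition of two nearby frequencies; the beat rate is |f₁ − f₂|.
|447 − 450| = 3 Hz.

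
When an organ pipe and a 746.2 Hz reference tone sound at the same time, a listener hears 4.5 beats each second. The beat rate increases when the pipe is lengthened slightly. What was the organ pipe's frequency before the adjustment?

741.7 Hz

|f − 746.2| = 4.5, so the organ pipe was at either 741.7 Hz or 750.7 Hz.
A longer pipe has a lower fundamental; the adjustment lowers the organ pipe's frequency.
The beat rate rose, so the adjustment moved the organ pipe further from 746.2 Hz — it was already below the reference.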